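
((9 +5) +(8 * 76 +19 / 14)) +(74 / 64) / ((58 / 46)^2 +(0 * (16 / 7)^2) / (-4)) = 117567523 / 188384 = 624.08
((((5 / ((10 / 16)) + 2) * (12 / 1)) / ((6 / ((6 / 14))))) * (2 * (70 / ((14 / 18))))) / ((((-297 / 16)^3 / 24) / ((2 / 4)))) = -6553600 / 2264031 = -2.89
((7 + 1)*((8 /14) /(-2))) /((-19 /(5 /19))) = 80 /2527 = 0.03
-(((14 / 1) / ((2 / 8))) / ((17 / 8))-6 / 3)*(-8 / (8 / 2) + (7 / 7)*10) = -194.82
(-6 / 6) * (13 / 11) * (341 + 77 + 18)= -5668 / 11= -515.27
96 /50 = 48 /25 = 1.92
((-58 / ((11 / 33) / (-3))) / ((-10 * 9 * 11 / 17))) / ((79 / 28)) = -13804 / 4345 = -3.18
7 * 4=28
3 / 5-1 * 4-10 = -67 / 5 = -13.40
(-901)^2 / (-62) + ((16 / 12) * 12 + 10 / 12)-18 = -13094.73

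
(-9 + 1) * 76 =-608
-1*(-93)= 93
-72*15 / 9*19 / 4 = -570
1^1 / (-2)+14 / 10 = 9 / 10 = 0.90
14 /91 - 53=-687 /13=-52.85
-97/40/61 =-97/2440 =-0.04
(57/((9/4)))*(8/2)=304/3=101.33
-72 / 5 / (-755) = 72 / 3775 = 0.02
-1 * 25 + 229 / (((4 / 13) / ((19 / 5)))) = 56063 / 20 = 2803.15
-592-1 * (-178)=-414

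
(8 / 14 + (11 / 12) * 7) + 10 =1427 / 84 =16.99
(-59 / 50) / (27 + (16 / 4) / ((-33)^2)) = -0.04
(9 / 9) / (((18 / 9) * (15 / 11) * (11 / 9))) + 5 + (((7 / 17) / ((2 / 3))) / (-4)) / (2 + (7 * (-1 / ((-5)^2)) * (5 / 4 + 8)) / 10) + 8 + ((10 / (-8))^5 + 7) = 2600300667 / 151536640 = 17.16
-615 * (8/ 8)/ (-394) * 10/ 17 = 3075/ 3349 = 0.92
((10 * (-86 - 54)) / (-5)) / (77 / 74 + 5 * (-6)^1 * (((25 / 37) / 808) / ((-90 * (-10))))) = 50225280 / 186643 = 269.10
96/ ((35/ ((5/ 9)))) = 32/ 21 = 1.52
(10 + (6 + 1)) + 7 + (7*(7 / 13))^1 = 361 / 13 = 27.77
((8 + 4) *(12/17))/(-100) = -36/425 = -0.08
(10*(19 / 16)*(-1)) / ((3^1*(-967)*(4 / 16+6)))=19 / 29010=0.00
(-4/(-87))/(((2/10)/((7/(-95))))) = -28/1653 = -0.02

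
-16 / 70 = -8 / 35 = -0.23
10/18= 0.56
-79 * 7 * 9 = -4977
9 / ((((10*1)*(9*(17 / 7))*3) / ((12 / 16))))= 7 / 680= 0.01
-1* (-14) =14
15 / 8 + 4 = 47 / 8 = 5.88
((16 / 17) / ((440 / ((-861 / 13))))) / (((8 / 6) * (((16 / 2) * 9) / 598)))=-6601 / 7480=-0.88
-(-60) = 60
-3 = -3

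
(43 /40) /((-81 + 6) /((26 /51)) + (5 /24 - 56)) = -1677 /316535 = -0.01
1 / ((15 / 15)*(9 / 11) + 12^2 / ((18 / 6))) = 11 / 537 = 0.02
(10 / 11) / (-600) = -1 / 660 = -0.00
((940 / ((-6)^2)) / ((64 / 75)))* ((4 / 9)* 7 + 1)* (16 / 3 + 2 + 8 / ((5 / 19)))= 12303425 / 2592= 4746.69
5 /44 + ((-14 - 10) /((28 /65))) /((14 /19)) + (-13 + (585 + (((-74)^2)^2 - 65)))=64651988173 /2156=29987007.50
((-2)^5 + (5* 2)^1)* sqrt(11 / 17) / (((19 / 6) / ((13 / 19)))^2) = -133848* sqrt(187) / 2215457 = -0.83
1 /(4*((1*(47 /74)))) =37 /94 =0.39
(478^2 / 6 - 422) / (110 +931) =112976 / 3123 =36.18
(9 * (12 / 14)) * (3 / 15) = 54 / 35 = 1.54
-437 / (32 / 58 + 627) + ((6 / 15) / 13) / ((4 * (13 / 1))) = -0.70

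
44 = 44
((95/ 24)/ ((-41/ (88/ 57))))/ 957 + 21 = 674158/ 32103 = 21.00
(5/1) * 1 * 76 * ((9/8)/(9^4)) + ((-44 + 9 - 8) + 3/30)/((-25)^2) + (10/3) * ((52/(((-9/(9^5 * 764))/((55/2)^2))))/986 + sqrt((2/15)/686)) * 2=-1496884953407035969/1123115625 + 4 * sqrt(105)/441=-1332796837.64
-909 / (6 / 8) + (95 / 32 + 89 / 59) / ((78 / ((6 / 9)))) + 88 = -248278651 / 220896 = -1123.96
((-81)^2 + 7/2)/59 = 13129/118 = 111.26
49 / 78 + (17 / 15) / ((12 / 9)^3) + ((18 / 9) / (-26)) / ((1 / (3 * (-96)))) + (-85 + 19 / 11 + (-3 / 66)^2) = -90620633 / 1510080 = -60.01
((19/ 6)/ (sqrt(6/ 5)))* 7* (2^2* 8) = 647.53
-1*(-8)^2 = -64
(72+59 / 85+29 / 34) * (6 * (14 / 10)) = 262563 / 425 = 617.80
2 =2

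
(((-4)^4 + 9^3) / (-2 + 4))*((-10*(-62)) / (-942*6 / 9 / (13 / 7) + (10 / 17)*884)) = 10075 / 6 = 1679.17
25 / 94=0.27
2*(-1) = -2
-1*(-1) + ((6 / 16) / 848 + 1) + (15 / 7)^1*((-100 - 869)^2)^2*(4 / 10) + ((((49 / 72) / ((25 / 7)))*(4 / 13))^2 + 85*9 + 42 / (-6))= 307032210330092342957053 / 406289520000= 755698080349.43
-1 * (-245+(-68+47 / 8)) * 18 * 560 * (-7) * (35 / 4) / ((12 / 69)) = -4361236425 / 4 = -1090309106.25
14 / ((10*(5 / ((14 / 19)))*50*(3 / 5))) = 49 / 7125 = 0.01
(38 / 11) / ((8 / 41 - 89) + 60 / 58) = -45182 / 1147949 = -0.04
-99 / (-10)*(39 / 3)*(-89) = -114543 / 10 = -11454.30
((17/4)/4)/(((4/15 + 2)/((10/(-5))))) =-15/16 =-0.94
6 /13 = 0.46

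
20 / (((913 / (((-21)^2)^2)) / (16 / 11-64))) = -266460.08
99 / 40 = 2.48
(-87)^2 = 7569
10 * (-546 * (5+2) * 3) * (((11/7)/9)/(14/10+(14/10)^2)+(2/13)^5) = -511374595/85683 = -5968.22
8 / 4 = 2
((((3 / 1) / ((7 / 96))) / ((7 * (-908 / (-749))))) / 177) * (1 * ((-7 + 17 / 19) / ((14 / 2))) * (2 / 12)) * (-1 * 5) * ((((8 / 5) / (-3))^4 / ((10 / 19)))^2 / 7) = 3956537294848 / 58867021951171875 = 0.00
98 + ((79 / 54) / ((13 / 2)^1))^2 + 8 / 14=98.62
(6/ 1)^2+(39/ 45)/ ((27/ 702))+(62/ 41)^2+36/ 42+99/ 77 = 11113271/ 176505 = 62.96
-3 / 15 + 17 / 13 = 72 / 65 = 1.11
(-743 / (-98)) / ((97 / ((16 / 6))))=2972 / 14259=0.21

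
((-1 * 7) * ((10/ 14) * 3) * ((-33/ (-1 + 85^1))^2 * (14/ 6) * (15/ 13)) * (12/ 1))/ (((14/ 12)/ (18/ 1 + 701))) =-58724325/ 1274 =-46094.45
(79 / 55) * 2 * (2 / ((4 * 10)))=79 / 550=0.14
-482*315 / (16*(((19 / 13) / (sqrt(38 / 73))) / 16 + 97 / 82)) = -7246.37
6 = 6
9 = 9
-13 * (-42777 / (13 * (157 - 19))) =309.98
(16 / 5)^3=4096 / 125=32.77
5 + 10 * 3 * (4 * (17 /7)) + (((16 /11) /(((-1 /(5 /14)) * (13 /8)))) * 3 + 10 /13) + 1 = 297536 /1001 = 297.24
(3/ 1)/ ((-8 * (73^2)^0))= -3/ 8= -0.38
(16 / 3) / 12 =4 / 9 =0.44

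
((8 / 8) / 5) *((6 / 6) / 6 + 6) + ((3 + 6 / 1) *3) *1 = 847 / 30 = 28.23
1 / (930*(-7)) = -1 / 6510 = -0.00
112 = 112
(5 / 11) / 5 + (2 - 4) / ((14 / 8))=-81 / 77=-1.05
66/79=0.84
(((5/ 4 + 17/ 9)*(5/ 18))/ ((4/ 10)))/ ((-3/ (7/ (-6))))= 19775/ 23328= 0.85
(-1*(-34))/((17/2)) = 4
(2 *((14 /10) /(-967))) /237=-0.00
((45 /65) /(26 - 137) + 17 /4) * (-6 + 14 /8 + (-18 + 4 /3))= -2049415 /23088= -88.77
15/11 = 1.36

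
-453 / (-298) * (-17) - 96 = -36309 / 298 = -121.84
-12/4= -3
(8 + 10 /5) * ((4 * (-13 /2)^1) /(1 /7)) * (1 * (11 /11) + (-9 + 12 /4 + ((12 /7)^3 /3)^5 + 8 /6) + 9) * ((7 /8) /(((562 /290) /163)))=-204456024108375980200 /81677435773101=-2503213.06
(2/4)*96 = 48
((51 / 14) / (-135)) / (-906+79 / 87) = 493 / 16536030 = 0.00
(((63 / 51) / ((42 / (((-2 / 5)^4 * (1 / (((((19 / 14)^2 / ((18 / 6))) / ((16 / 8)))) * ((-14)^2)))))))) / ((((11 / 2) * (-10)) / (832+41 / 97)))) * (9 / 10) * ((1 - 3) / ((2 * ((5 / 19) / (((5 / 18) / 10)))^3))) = 0.00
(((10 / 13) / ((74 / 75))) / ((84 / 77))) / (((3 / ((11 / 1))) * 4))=15125 / 23088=0.66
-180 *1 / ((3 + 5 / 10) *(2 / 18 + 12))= -3240 / 763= -4.25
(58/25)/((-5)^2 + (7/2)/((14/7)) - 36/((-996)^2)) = 0.09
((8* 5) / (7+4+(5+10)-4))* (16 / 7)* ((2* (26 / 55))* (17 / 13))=4352 / 847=5.14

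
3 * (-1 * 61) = -183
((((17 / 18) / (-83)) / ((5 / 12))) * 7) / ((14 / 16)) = -272 / 1245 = -0.22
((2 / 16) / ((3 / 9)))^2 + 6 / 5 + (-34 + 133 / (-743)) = -7807653 / 237760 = -32.84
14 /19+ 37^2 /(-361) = -1103 /361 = -3.06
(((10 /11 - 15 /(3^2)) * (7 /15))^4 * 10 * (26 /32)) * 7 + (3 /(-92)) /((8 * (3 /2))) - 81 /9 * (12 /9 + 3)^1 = -1347335371903 /35349933168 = -38.11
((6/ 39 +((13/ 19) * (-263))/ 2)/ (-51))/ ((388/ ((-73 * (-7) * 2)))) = 22673581/ 4887636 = 4.64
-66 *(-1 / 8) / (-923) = -33 / 3692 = -0.01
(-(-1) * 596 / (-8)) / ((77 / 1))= -149 / 154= -0.97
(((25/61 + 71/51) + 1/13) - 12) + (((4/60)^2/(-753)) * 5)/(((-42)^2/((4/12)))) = -24466760090261/2417405101020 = -10.12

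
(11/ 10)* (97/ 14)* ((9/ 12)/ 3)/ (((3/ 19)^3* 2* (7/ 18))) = 7318553/ 11760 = 622.33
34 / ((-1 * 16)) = -17 / 8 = -2.12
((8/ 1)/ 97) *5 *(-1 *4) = -160/ 97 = -1.65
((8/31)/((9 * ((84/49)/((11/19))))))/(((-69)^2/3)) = 154/25238061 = 0.00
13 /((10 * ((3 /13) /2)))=169 /15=11.27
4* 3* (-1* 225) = -2700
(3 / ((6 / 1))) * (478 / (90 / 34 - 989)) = -4063 / 16768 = -0.24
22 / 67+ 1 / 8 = 243 / 536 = 0.45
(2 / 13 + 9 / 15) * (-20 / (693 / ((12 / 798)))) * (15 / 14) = -20 / 57057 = -0.00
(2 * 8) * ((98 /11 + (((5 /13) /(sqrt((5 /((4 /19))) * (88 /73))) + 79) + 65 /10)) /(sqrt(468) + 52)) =-24924 * sqrt(13) /6149 - 12 * sqrt(1983410) /1518803 + 8 * sqrt(152570) /116831 + 16616 /473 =20.53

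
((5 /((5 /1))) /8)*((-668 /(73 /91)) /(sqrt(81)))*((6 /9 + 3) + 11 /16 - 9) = 3388931 /63072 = 53.73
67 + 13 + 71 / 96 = 7751 / 96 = 80.74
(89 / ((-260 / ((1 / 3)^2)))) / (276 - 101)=-89 / 409500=-0.00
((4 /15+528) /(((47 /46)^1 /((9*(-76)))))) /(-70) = 5936208 /1175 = 5052.09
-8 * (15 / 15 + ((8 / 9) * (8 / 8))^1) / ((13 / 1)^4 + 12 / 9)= -136 / 257061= -0.00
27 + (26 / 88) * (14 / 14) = 1201 / 44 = 27.30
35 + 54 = 89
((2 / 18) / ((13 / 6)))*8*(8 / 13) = 0.25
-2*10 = -20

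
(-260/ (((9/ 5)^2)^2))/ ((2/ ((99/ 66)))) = -40625/ 2187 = -18.58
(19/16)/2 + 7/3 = 281/96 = 2.93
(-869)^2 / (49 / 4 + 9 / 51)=60770.35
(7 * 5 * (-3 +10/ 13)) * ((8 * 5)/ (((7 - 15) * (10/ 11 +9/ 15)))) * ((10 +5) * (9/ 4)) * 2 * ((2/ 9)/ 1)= 4186875/ 1079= 3880.33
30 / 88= 15 / 44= 0.34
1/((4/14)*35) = 1/10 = 0.10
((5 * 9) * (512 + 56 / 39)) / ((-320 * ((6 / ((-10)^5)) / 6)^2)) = -9386250000000 / 13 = -722019230769.23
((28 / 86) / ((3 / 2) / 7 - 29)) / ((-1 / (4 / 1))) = 784 / 17329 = 0.05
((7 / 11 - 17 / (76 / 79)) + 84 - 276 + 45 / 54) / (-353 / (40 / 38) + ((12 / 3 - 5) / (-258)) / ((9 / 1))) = 1010397015 / 1627444753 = 0.62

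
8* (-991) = -7928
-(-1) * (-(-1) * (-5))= -5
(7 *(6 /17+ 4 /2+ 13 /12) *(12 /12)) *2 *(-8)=-19628 /51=-384.86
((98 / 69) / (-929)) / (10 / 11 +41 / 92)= -4312 / 3820977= -0.00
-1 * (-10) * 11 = 110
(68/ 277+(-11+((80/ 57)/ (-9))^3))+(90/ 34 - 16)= -15328527742834/ 635741827173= -24.11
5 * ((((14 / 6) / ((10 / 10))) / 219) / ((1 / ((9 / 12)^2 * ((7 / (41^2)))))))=245 / 1963408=0.00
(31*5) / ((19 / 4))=620 / 19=32.63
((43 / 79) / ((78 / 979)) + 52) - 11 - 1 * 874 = -5090849 / 6162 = -826.17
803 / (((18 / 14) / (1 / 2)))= 5621 / 18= 312.28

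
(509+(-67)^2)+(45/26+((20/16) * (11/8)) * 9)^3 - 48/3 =724953885547/71991296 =10070.02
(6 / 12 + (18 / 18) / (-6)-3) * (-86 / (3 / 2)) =1376 / 9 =152.89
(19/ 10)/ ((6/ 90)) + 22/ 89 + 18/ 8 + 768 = 284443/ 356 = 799.00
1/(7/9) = 9/7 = 1.29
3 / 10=0.30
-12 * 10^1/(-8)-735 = -720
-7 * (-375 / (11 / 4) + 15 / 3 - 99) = 1612.55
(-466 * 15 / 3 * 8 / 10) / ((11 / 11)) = -1864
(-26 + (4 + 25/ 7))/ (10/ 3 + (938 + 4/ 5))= -1935/ 98924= -0.02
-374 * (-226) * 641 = 54179884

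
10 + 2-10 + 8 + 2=12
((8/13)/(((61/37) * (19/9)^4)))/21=647352/723411871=0.00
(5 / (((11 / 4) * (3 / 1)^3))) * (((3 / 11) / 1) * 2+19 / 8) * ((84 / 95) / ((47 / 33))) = 3598 / 29469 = 0.12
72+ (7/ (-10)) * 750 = -453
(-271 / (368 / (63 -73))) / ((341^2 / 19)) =25745 / 21395704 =0.00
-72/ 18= -4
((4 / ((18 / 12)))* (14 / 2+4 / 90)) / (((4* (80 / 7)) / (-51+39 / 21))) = -13631 / 675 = -20.19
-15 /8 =-1.88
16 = 16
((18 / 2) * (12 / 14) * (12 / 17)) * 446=289008 / 119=2428.64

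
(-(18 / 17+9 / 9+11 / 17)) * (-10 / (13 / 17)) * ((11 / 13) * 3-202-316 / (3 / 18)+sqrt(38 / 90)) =-12530860 / 169+92 * sqrt(95) / 39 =-74124.11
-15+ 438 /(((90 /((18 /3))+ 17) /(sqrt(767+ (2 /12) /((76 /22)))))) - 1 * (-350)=335+ 4453 * sqrt(2679) /608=714.08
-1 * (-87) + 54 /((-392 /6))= 8445 /98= 86.17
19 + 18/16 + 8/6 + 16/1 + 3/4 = 917/24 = 38.21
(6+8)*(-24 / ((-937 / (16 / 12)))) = 448 / 937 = 0.48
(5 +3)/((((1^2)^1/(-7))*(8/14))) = -98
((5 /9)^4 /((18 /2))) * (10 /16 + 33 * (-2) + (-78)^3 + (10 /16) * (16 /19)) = -45088600625 /8975448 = -5023.55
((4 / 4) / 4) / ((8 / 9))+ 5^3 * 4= 16009 / 32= 500.28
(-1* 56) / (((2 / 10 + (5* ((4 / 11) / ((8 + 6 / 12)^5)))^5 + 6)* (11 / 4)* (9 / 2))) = -0.73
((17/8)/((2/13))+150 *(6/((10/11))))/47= 16061/752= 21.36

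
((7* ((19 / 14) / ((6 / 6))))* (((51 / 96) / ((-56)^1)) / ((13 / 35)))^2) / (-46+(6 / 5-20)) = -686375 / 7176978432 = -0.00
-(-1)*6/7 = 6/7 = 0.86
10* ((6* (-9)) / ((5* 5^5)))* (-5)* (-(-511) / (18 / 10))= 6132 / 125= 49.06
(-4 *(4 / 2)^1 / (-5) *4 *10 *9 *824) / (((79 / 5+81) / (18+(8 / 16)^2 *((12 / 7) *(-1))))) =72973440 / 847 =86155.18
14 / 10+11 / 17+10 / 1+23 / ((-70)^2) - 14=-162289 / 83300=-1.95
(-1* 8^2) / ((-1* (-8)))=-8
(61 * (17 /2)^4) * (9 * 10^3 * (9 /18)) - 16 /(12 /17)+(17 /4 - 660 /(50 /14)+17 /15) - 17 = 8597441623 /6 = 1432906937.17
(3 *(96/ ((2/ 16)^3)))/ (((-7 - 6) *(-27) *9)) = 46.68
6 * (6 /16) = 9 /4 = 2.25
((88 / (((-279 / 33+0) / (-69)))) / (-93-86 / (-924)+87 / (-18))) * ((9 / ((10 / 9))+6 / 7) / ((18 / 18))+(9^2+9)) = -424112502 / 583265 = -727.14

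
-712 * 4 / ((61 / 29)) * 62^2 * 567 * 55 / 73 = -9900727562880 / 4453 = -2223383688.05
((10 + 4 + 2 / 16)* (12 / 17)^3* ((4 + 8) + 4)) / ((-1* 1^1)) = -390528 / 4913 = -79.49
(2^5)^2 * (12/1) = 12288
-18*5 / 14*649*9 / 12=-87615 / 28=-3129.11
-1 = -1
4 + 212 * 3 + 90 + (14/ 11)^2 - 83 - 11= 637.62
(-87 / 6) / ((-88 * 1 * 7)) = 29 / 1232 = 0.02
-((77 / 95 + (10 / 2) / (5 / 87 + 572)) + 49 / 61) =-467960513 / 288411355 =-1.62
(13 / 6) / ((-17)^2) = 0.01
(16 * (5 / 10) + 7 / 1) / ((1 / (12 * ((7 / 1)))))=1260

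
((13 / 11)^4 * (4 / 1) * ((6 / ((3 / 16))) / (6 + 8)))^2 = 3341233033216 / 10503585169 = 318.10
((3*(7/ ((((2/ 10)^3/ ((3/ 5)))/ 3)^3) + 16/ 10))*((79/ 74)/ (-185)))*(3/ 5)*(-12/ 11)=1700734252878/ 1882375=903504.48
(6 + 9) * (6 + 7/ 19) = 1815/ 19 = 95.53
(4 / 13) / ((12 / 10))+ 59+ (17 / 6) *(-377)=-78695 / 78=-1008.91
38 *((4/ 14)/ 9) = 76/ 63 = 1.21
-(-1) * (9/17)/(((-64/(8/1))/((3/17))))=-27/2312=-0.01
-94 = -94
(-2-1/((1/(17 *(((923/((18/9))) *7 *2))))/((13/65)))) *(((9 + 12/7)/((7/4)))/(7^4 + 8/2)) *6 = -7908984/23569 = -335.57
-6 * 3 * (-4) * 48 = 3456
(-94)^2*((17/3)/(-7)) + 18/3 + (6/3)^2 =-150002/21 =-7142.95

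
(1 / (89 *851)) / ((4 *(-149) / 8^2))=-16 / 11285111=-0.00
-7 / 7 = -1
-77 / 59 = -1.31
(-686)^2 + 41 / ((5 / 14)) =2353554 / 5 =470710.80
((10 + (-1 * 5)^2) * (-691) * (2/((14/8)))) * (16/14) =-221120/7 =-31588.57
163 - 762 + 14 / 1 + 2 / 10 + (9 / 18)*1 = -5843 / 10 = -584.30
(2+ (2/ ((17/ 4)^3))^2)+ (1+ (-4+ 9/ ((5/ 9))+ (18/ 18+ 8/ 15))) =6058775579/ 362063535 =16.73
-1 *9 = -9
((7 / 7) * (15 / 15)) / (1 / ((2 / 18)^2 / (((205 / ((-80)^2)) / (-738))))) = -2560 / 9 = -284.44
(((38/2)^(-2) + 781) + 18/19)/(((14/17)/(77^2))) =2032303658/361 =5629650.02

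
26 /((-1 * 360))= -13 /180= -0.07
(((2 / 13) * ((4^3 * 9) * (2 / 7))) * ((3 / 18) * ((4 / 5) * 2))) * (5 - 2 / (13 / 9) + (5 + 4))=503808 / 5915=85.17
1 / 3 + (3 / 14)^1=0.55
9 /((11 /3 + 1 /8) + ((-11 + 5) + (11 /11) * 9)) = 216 /163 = 1.33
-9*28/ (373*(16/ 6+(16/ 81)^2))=-59049/ 236482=-0.25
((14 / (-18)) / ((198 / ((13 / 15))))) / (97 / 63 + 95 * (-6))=637 / 106364610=0.00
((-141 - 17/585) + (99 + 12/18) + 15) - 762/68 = -747233/19890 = -37.57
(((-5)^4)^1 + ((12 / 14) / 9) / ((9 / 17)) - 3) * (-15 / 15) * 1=-117592 / 189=-622.18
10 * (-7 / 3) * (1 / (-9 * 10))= 7 / 27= 0.26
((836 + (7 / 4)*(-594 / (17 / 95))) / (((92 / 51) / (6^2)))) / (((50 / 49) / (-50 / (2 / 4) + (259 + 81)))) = -2684329956 / 115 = -23341999.62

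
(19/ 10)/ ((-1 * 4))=-19/ 40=-0.48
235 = 235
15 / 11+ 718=7913 / 11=719.36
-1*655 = -655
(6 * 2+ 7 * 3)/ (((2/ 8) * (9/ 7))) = 308/ 3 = 102.67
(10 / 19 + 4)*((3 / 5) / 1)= 258 / 95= 2.72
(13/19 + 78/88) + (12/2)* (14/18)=15643/2508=6.24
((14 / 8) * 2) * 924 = 3234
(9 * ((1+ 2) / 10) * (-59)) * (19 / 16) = -30267 / 160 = -189.17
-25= -25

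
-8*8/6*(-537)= 5728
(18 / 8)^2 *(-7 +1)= -243 / 8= -30.38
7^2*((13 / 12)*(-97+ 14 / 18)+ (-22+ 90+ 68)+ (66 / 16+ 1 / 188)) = 17853199 / 10152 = 1758.59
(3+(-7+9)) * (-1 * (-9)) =45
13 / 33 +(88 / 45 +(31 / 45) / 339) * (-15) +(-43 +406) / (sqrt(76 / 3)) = -324086 / 11187 +363 * sqrt(57) / 38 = 43.15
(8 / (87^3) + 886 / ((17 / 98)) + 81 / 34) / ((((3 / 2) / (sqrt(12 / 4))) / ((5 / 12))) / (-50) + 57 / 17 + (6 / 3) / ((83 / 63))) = 1674808653247134875 * sqrt(3) / 324001918806783516 + 11721286641258296875 / 11172479958854604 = 1058.07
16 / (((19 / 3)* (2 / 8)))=192 / 19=10.11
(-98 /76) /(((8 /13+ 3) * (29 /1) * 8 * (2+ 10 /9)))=-819 /1657408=-0.00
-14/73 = -0.19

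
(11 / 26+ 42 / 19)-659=-324245 / 494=-656.37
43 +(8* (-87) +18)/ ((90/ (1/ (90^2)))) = 5224387/ 121500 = 43.00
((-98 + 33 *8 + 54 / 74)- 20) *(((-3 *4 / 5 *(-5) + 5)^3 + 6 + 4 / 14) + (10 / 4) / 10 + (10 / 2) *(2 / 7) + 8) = 723225.60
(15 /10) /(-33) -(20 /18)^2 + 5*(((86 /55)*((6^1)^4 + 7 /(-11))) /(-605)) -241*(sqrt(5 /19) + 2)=-5929836343 /11859210 -241*sqrt(95) /19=-623.65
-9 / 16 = -0.56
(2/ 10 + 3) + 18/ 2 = 61/ 5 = 12.20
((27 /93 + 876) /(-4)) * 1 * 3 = -81495 /124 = -657.22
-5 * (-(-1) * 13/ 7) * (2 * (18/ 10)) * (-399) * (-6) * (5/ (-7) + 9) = -4641624/ 7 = -663089.14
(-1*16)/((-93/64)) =1024/93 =11.01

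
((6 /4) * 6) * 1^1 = 9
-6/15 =-2/5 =-0.40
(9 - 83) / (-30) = 37 / 15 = 2.47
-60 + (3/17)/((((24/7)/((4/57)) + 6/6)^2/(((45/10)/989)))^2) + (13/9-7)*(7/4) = -619180020019377824083/8880669609839757252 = -69.72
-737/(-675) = 737/675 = 1.09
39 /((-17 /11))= -429 /17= -25.24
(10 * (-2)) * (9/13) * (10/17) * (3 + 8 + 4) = -27000/221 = -122.17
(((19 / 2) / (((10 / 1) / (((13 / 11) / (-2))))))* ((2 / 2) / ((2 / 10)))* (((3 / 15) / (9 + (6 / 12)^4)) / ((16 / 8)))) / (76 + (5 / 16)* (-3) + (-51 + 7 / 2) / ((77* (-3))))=-82992 / 201688475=-0.00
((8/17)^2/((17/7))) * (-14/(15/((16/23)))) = -100352/1694985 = -0.06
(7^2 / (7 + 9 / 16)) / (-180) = -196 / 5445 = -0.04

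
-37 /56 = -0.66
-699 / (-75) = 233 / 25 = 9.32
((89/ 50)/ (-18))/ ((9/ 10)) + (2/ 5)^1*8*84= 217639/ 810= 268.69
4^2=16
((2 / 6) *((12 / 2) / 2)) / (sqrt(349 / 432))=12 *sqrt(1047) / 349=1.11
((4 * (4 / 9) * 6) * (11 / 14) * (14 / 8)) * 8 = 352 / 3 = 117.33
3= 3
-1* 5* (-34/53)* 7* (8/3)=9520/159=59.87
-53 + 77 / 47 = -2414 / 47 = -51.36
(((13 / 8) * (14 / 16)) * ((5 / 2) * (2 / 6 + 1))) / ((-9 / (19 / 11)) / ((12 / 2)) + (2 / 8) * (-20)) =-8645 / 10704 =-0.81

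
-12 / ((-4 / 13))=39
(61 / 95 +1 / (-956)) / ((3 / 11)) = 213477 / 90820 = 2.35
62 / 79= 0.78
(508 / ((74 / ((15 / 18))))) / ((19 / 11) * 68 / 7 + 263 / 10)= 488950 / 3681981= 0.13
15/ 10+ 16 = 35/ 2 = 17.50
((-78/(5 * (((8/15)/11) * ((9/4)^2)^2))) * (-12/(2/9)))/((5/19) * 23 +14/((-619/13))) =19570304/166239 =117.72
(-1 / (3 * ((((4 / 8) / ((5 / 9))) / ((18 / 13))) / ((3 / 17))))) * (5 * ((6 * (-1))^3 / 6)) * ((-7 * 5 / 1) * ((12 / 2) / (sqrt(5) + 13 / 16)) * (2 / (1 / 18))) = -40395.79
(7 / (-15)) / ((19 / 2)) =-14 / 285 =-0.05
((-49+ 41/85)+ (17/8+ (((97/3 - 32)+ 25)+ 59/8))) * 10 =-6979/51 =-136.84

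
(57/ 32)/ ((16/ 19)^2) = 20577/ 8192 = 2.51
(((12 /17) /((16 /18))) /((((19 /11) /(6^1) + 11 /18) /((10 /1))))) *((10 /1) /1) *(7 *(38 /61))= 35550900 /92293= 385.20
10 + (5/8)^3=5245/512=10.24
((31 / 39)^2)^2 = 923521 / 2313441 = 0.40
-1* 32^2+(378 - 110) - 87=-843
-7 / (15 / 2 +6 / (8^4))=-14336 / 15363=-0.93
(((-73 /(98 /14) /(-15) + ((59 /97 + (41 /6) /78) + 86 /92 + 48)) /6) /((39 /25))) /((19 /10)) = 45977442575 /16247364588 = 2.83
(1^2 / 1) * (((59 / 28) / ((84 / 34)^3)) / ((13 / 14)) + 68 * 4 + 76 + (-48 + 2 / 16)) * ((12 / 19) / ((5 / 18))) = 578417053 / 847210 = 682.73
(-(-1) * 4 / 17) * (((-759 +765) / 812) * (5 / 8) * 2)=15 / 6902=0.00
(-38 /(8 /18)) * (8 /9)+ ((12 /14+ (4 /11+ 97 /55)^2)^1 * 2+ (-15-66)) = -3096529 /21175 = -146.24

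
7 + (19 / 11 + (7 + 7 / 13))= 2326 / 143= 16.27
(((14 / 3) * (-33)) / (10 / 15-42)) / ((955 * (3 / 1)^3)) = 0.00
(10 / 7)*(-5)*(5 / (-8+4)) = 125 / 14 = 8.93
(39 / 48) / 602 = 13 / 9632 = 0.00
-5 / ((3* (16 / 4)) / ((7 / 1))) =-35 / 12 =-2.92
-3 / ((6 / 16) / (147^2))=-172872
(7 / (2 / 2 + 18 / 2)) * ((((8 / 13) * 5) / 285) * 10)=56 / 741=0.08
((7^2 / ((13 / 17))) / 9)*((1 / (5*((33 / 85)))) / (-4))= -14161 / 15444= -0.92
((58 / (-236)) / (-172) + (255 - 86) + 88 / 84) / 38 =72477625 / 16196208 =4.47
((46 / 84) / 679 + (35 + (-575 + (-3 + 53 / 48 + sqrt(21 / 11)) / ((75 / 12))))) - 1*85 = -297206291 / 475300 + 4*sqrt(231) / 275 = -625.08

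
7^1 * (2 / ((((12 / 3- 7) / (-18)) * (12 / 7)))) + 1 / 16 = 785 / 16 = 49.06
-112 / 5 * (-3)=336 / 5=67.20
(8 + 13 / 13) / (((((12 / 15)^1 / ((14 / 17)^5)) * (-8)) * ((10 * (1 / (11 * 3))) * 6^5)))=-184877 / 817837632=-0.00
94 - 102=-8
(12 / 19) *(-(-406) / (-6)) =-812 / 19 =-42.74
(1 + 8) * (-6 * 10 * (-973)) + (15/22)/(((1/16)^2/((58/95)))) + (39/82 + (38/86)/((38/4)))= 387278778121/736934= 525527.09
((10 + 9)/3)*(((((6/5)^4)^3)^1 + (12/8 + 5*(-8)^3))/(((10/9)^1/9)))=-638640888901389/4882812500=-130793.65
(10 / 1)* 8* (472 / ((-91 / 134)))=-5059840 / 91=-55602.64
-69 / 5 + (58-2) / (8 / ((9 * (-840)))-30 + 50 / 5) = -16.60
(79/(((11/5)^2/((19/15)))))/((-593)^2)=7505/127648587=0.00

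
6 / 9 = 2 / 3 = 0.67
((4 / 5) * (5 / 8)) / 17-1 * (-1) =1.03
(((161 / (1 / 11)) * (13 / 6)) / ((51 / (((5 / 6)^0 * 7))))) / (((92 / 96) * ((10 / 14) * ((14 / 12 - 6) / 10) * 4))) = -196196 / 493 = -397.96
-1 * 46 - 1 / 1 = -47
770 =770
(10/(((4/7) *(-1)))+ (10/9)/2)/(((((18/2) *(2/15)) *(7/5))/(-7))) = 7625/108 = 70.60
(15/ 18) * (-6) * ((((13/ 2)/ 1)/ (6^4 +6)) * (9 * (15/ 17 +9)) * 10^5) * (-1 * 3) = 351000000/ 527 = 666034.16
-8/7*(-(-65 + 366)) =344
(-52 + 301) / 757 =249 / 757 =0.33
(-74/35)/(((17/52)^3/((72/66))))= -124859904/1891505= -66.01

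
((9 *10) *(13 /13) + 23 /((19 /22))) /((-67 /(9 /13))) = -1.21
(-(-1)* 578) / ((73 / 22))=12716 / 73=174.19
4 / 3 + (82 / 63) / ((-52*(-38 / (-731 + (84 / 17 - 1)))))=25114 / 29393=0.85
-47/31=-1.52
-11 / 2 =-5.50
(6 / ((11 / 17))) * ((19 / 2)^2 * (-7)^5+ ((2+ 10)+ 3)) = -309430617 / 22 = -14065028.05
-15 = -15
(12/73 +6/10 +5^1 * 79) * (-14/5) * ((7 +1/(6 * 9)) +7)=-765461746/49275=-15534.48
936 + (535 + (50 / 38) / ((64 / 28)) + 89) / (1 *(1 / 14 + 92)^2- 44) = 117589784671 / 125620172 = 936.07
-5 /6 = -0.83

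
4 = 4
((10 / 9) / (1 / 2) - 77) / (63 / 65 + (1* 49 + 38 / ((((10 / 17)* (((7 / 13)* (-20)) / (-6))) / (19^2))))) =-3062150 / 534105729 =-0.01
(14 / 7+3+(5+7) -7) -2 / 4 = 19 / 2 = 9.50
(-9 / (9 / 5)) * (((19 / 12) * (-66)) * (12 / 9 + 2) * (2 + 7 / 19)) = 4125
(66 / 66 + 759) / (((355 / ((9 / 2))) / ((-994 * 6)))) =-57456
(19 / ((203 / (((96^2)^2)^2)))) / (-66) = -22844003334488064 / 2233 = -10230185102771.19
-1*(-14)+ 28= 42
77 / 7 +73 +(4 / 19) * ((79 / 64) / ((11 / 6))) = 140685 / 1672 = 84.14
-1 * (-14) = 14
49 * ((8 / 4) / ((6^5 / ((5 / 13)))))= 245 / 50544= 0.00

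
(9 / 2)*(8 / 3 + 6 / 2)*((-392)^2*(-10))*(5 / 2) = -97960800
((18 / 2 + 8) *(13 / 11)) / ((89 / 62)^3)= 52670488 / 7754659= 6.79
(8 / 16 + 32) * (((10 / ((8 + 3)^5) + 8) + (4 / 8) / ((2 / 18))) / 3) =261709175 / 1932612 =135.42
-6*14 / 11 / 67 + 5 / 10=569 / 1474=0.39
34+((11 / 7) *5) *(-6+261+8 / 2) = 2069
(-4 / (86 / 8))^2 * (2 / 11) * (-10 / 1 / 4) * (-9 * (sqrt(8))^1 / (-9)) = -2560 * sqrt(2) / 20339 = -0.18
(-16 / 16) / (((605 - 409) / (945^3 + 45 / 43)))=-9072017730 / 2107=-4305656.26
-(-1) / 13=1 / 13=0.08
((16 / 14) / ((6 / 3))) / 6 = 2 / 21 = 0.10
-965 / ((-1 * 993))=965 / 993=0.97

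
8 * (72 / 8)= 72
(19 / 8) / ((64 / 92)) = 437 / 128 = 3.41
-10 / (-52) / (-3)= -5 / 78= -0.06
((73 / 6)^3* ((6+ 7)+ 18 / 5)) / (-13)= -32288411 / 14040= -2299.74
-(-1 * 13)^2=-169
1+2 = 3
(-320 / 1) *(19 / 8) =-760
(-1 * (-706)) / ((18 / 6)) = 706 / 3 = 235.33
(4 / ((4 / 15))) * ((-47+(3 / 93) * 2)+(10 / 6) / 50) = -43619 / 62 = -703.53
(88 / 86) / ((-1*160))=-11 / 1720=-0.01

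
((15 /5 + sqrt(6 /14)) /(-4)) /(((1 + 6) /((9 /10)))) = -27 /280 - 9*sqrt(21) /1960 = -0.12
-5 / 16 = -0.31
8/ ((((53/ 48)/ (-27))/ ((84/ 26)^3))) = -768144384/ 116441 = -6596.85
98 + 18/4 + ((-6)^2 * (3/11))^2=48133/242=198.90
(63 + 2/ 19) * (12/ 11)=68.84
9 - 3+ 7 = 13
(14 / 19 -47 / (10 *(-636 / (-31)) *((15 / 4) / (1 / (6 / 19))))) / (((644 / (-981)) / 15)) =-161039107 / 12970160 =-12.42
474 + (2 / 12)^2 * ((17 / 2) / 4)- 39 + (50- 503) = -5167 / 288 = -17.94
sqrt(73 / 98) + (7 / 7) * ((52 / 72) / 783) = 13 / 14094 + sqrt(146) / 14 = 0.86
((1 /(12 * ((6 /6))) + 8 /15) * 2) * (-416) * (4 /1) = -2052.27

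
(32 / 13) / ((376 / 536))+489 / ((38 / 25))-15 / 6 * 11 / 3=11007173 / 34827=316.05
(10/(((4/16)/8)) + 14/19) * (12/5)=769.77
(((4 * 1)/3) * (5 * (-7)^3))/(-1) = 6860/3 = 2286.67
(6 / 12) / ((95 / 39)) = 39 / 190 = 0.21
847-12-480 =355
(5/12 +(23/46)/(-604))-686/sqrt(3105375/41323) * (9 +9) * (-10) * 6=1507/3624 +218736 * sqrt(645)/65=85465.11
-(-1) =1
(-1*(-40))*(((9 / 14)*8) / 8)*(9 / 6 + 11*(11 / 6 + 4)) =11820 / 7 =1688.57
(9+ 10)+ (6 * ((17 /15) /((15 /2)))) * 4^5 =71057 /75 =947.43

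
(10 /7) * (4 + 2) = 60 /7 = 8.57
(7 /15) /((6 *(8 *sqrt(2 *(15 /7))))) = 7 *sqrt(210) /21600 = 0.00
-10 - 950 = -960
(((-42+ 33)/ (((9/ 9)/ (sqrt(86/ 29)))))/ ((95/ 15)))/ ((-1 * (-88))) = -0.03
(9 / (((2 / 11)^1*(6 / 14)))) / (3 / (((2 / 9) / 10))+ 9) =77 / 96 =0.80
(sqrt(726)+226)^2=4972* sqrt(6)+51802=63980.86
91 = 91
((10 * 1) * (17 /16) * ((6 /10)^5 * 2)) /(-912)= -1377 /760000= -0.00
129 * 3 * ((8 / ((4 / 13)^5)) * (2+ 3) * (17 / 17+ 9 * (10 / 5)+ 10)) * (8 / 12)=6945035565 / 64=108516180.70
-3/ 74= -0.04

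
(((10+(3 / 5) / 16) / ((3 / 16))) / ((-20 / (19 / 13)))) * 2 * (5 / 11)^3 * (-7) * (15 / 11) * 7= 49.10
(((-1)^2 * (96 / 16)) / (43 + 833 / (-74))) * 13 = 1924 / 783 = 2.46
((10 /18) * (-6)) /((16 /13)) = -65 /24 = -2.71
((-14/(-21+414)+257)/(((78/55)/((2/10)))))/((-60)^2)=1110857/110354400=0.01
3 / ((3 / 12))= 12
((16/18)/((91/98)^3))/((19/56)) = 1229312/375687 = 3.27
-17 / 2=-8.50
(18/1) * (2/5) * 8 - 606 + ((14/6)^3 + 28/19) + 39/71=-97189916/182115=-533.67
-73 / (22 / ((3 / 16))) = -0.62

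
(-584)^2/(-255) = -341056/255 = -1337.47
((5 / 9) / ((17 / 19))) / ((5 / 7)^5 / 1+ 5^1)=319333 / 2667096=0.12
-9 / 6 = -3 / 2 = -1.50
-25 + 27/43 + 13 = -489/43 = -11.37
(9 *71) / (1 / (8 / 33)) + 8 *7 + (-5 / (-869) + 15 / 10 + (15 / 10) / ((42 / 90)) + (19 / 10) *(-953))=-97028161 / 60830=-1595.07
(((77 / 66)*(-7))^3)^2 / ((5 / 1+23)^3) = 40353607 / 2985984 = 13.51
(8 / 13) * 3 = 1.85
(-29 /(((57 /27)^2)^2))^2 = 36202292361 /16983563041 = 2.13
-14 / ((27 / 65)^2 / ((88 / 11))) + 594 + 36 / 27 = -39202 / 729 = -53.78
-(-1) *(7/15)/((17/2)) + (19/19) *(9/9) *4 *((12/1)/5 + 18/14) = 26414/1785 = 14.80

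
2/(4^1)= 1/2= 0.50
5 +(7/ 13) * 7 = 114/ 13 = 8.77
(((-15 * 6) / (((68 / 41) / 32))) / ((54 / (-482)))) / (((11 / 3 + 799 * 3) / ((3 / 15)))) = 1.29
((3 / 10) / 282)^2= 1 / 883600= 0.00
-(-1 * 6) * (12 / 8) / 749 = 9 / 749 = 0.01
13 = 13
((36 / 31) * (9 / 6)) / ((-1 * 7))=-54 / 217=-0.25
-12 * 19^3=-82308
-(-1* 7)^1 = 7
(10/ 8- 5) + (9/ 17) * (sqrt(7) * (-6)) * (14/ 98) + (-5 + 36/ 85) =-9.53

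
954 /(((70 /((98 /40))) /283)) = 944937 /100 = 9449.37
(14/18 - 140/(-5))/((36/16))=1036/81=12.79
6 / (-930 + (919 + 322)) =6 / 311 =0.02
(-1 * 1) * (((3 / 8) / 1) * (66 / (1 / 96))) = -2376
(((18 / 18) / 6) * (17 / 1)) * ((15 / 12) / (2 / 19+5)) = 1615 / 2328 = 0.69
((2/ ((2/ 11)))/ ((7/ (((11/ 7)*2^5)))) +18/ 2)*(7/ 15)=4313/ 105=41.08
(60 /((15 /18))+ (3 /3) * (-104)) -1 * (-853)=821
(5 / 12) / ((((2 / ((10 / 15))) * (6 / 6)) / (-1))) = -0.14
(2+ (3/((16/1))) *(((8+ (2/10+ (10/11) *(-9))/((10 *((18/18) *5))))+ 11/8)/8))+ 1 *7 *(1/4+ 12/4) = 35152107/1408000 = 24.97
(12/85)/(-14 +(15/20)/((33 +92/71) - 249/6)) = -8184/817615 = -0.01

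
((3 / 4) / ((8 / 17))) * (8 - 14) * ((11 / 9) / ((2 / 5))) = -935 / 32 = -29.22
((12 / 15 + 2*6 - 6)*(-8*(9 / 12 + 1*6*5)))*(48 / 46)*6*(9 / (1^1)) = -10839744 / 115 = -94258.64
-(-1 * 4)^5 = 1024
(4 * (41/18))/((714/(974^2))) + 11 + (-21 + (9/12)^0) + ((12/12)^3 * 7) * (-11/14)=12091.23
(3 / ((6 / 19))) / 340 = 19 / 680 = 0.03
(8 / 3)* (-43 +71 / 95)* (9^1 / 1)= -96336 / 95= -1014.06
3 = 3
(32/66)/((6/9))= 8/11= 0.73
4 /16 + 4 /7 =23 /28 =0.82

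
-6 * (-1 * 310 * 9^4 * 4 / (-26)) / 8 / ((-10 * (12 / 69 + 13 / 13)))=519777 / 26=19991.42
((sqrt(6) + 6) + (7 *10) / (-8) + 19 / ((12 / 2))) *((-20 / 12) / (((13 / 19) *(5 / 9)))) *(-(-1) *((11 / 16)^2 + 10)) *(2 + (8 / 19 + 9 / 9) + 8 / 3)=-930307 *sqrt(6) / 3328 - 4651535 / 39936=-801.20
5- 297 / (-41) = 502 / 41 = 12.24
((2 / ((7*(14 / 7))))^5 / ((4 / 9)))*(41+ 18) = 531 / 67228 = 0.01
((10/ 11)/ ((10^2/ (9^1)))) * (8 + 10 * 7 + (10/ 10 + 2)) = 729/ 110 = 6.63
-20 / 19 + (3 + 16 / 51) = 2.26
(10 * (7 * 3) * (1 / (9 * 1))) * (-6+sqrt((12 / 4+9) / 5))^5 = -306432+1714944 * sqrt(15) / 25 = -40754.02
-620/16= -155/4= -38.75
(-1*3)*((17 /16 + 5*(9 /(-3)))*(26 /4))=8697 /32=271.78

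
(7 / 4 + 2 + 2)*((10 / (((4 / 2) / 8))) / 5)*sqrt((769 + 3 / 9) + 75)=46*sqrt(7599) / 3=1336.64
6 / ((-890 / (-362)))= 1086 / 445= 2.44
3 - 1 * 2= 1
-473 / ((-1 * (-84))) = -473 / 84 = -5.63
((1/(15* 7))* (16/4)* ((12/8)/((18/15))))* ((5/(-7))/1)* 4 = -0.14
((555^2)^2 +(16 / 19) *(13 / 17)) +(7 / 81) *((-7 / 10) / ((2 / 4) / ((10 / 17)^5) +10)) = 173249240839780424339 / 1825994259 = 94879400625.64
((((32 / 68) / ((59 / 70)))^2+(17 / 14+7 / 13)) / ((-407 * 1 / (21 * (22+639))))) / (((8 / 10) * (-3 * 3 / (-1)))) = -416421264885 / 42582348952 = -9.78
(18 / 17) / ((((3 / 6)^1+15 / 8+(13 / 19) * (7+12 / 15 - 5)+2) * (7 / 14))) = 27360 / 81277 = 0.34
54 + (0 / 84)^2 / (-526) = 54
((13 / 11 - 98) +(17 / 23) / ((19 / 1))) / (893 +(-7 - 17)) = -465218 / 4177283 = -0.11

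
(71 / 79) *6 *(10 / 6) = 710 / 79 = 8.99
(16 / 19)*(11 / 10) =88 / 95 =0.93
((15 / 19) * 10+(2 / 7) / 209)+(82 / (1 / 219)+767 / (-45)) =62192771 / 3465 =17948.85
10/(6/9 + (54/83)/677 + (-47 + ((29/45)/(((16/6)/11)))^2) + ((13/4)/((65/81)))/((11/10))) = -89006544000/316719266539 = -0.28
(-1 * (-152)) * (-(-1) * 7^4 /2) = 182476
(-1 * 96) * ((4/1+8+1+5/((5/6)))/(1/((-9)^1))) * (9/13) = 147744/13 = 11364.92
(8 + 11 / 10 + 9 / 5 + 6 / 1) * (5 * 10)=845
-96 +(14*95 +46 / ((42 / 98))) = 4024 / 3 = 1341.33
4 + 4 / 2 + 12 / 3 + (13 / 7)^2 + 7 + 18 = 1884 / 49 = 38.45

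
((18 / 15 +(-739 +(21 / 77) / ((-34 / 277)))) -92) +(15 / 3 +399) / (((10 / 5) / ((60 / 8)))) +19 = 701.98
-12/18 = -2/3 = -0.67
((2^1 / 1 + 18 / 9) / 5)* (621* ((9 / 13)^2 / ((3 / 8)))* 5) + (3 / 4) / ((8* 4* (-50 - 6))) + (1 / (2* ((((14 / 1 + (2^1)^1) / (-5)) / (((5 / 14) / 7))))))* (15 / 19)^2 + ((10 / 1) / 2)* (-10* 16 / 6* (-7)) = 37727402940385 / 9183562752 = 4108.14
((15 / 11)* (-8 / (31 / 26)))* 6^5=-24261120 / 341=-71146.98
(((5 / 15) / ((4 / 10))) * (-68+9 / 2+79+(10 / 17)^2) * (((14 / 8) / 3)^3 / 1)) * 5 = 26179475 / 1997568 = 13.11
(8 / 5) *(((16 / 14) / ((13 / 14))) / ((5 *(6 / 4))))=256 / 975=0.26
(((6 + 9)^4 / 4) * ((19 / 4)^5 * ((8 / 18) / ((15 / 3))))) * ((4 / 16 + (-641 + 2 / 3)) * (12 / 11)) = -21396280971375 / 11264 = -1899527785.10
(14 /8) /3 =7 /12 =0.58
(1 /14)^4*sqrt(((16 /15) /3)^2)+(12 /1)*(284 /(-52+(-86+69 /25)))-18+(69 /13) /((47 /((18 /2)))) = -64049236142 /1518356385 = -42.18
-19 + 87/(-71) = -1436/71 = -20.23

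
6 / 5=1.20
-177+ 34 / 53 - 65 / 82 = -769899 / 4346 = -177.15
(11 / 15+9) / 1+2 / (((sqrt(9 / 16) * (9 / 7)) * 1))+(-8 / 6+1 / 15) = 1423 / 135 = 10.54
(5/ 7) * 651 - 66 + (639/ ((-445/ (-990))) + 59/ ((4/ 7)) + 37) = 698061/ 356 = 1960.85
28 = 28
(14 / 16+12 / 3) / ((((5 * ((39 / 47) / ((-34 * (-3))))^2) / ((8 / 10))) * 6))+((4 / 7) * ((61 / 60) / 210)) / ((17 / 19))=9572199661 / 4873050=1964.31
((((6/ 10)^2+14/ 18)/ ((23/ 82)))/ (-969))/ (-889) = 20992/ 4457957175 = 0.00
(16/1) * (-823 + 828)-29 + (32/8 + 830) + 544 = 1429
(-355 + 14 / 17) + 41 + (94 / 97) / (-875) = -451876098 / 1442875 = -313.18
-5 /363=-0.01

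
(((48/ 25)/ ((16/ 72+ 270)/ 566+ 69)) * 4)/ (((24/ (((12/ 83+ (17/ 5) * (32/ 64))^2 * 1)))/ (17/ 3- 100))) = -1126352955174/ 761919094375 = -1.48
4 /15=0.27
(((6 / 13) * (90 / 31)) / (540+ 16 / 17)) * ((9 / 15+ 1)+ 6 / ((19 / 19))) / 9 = 102 / 48763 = 0.00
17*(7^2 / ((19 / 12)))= 9996 / 19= 526.11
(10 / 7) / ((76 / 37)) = 185 / 266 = 0.70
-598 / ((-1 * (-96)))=-299 / 48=-6.23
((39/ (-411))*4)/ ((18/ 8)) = -208/ 1233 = -0.17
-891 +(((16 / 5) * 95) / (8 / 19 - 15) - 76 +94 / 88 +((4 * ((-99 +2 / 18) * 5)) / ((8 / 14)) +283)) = -456855653 / 109692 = -4164.89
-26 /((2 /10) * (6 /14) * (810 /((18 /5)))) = -182 /135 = -1.35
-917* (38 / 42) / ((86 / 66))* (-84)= 2299836 / 43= 53484.56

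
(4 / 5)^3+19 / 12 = 3143 / 1500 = 2.10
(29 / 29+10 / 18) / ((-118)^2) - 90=-90.00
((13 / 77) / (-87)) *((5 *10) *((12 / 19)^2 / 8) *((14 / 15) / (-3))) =520 / 345477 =0.00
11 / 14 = 0.79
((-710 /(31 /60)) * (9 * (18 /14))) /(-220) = 172530 /2387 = 72.28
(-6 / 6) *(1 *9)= -9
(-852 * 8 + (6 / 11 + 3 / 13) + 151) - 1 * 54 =-960706 / 143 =-6718.22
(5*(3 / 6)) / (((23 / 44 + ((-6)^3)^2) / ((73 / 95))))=1606 / 39004853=0.00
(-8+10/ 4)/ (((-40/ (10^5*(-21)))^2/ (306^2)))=-1419463237500000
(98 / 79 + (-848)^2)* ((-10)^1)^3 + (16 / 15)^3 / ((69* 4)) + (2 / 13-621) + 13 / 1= -171983242343780102 / 239162625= -719105848.35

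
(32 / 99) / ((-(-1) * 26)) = 16 / 1287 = 0.01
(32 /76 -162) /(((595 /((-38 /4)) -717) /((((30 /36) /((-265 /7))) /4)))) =-10745 /9421068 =-0.00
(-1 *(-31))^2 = 961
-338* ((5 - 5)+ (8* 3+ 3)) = -9126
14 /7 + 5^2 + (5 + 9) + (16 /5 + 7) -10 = 206 /5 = 41.20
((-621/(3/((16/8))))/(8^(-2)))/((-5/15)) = 79488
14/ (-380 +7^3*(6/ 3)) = 7/ 153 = 0.05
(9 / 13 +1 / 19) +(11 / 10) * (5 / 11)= 615 / 494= 1.24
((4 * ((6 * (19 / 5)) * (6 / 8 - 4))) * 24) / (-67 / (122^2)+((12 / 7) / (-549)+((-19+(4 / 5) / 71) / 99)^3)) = 132401075143397860800 / 273237744481811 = 484563.64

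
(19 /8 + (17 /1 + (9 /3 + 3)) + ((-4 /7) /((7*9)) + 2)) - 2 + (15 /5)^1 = 100075 /3528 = 28.37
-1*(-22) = 22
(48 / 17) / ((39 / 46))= 736 / 221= 3.33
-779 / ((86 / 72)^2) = -1009584 / 1849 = -546.02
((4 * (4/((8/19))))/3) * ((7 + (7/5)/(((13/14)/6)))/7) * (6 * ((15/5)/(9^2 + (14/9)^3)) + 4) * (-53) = -78110585284/12049635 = -6482.40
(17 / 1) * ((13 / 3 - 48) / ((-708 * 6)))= 2227 / 12744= 0.17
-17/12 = -1.42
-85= -85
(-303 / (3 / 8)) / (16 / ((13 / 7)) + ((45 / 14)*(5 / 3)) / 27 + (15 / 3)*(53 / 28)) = -2647008 / 59879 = -44.21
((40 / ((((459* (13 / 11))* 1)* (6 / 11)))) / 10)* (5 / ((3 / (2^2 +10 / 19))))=104060 / 1020357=0.10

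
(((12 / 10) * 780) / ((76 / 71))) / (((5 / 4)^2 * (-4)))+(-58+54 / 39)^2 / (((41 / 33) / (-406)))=-3447840902424 / 3291275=-1047569.99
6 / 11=0.55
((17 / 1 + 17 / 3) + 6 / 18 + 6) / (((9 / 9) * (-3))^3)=-29 / 27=-1.07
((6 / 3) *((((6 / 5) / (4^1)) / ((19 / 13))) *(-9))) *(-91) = 31941 / 95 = 336.22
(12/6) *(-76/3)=-152/3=-50.67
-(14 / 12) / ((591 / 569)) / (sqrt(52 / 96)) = -1.53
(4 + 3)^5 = 16807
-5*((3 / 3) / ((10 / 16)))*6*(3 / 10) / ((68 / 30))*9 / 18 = -54 / 17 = -3.18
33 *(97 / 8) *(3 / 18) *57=60819 / 16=3801.19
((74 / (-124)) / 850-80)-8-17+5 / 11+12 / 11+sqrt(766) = -59973007 / 579700+sqrt(766) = -75.78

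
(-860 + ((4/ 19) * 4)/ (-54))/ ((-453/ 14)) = 6176632/ 232389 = 26.58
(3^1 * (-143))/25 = -429/25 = -17.16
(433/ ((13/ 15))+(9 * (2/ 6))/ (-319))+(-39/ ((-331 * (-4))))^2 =3631937680803/ 7269591472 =499.61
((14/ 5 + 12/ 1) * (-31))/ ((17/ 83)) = -190402/ 85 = -2240.02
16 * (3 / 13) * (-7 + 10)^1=144 / 13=11.08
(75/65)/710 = 3/1846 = 0.00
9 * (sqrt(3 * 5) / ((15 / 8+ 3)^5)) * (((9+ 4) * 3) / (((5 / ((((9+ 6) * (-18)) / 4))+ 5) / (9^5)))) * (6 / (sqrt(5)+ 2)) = -69657034752 * sqrt(15) / 3798613+ 174142586880 * sqrt(3) / 3798613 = 8382.87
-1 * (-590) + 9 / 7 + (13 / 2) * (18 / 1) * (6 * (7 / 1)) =38537 / 7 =5505.29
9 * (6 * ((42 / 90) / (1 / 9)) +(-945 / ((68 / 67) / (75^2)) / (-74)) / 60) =10843.26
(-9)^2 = 81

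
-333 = -333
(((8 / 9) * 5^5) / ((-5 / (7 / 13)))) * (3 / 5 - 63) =56000 / 3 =18666.67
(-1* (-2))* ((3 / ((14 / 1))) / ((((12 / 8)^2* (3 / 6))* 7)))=8 / 147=0.05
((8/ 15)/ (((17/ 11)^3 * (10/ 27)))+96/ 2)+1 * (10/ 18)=48.95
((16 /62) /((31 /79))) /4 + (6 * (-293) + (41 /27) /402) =-18335405719 /10430694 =-1757.83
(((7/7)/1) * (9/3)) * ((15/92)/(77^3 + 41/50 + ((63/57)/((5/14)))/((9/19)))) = 3375/3150128438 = 0.00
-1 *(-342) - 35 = 307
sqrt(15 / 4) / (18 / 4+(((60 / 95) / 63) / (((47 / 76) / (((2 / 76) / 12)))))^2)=3165075081 * sqrt(15) / 28485675737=0.43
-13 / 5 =-2.60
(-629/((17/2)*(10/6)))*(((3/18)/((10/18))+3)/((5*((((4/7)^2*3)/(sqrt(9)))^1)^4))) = -21116466063/8192000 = -2577.69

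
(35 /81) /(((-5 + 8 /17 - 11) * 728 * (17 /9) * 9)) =-5 /2223936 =-0.00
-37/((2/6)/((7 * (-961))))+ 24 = 746721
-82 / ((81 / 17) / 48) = -22304 / 27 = -826.07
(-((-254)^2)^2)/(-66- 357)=4162314256/423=9839986.42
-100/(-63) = 100/63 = 1.59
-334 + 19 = -315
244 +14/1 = 258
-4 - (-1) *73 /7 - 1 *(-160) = 1165 /7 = 166.43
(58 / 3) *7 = 406 / 3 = 135.33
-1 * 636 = -636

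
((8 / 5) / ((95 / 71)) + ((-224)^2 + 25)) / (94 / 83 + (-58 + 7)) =-1979221569 / 1966025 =-1006.71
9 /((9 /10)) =10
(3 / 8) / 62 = 3 / 496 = 0.01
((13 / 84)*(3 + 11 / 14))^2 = 474721 / 1382976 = 0.34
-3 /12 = -1 /4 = -0.25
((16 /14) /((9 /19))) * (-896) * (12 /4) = -19456 /3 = -6485.33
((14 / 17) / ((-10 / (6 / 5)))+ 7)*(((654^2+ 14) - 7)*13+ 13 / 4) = 65234639197 / 1700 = 38373317.17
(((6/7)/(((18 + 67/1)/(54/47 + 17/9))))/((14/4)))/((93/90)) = 10280/1213681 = 0.01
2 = 2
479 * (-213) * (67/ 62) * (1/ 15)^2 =-2278603/ 4650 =-490.02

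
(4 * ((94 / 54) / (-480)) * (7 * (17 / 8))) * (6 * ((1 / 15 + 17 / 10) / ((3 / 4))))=-296429 / 97200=-3.05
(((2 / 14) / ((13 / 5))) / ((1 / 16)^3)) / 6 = 10240 / 273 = 37.51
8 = 8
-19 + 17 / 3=-40 / 3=-13.33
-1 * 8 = -8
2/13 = 0.15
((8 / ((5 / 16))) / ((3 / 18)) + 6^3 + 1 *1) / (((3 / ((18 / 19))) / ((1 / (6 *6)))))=1853 / 570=3.25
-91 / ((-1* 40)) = 91 / 40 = 2.28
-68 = -68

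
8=8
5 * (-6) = -30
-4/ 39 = -0.10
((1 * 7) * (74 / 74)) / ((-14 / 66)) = -33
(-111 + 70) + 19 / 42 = -1703 / 42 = -40.55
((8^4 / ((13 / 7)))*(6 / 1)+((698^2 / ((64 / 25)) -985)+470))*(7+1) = 42230717 / 26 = 1624258.35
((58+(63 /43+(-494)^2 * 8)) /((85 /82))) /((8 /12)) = 10325965743 /3655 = 2825161.63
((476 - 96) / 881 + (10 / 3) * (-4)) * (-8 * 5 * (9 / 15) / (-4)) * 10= -682000 / 881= -774.12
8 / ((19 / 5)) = 40 / 19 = 2.11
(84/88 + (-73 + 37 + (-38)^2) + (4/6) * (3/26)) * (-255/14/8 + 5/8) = -10650265/4576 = -2327.42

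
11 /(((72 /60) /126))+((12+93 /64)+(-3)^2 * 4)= 77085 /64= 1204.45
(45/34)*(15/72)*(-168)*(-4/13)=3150/221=14.25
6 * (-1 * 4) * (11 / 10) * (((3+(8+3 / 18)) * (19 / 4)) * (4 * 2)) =-56012 / 5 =-11202.40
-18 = -18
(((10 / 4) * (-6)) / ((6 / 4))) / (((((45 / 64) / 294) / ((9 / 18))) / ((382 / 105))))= -342272 / 45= -7606.04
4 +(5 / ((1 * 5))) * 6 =10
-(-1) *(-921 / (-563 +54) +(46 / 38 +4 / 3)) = 126302 / 29013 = 4.35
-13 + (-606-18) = -637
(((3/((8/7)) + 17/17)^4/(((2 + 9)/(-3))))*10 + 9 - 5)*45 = -473359635/22528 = -21012.06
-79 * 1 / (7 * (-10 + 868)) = -79 / 6006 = -0.01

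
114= 114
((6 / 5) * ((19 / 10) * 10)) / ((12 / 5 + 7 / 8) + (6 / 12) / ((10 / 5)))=304 / 47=6.47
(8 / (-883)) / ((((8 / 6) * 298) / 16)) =-48 / 131567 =-0.00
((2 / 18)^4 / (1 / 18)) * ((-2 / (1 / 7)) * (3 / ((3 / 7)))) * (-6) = 392 / 243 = 1.61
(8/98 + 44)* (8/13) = 17280/637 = 27.13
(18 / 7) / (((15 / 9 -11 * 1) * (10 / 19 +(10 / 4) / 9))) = -4617 / 13475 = -0.34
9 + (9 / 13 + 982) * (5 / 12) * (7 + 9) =255851 / 39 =6560.28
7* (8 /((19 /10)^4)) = 560000 /130321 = 4.30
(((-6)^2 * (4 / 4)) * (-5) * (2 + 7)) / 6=-270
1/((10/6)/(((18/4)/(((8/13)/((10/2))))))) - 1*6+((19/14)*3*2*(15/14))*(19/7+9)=648345/5488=118.14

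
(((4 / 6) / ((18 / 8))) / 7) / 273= 0.00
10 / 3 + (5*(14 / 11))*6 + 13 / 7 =10019 / 231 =43.37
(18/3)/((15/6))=12/5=2.40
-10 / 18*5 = -25 / 9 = -2.78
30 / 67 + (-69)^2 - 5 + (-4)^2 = 319754 / 67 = 4772.45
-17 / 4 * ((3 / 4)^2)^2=-1377 / 1024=-1.34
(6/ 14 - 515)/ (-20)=1801/ 70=25.73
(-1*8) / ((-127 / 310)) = 2480 / 127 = 19.53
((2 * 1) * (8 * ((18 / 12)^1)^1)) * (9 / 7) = 216 / 7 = 30.86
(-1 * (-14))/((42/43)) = 43/3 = 14.33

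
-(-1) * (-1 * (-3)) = 3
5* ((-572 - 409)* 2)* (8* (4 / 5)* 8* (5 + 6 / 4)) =-3264768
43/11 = 3.91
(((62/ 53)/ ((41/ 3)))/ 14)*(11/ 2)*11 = 11253/ 30422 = 0.37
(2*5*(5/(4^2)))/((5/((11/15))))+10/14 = 197/168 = 1.17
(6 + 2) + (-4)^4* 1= 264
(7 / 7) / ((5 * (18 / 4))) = 2 / 45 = 0.04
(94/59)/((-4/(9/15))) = -141/590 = -0.24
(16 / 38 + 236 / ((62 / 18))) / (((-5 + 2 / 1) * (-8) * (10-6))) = 10151 / 14136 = 0.72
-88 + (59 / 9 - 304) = -3469 / 9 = -385.44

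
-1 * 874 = -874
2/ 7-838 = -5864/ 7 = -837.71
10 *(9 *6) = 540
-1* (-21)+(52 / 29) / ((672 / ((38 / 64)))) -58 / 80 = 20.28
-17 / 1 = -17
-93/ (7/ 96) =-8928/ 7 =-1275.43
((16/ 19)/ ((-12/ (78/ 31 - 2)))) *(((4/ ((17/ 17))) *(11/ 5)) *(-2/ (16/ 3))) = 352/ 2945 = 0.12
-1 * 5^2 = -25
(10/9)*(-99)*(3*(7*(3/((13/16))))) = -110880/13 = -8529.23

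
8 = 8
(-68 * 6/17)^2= 576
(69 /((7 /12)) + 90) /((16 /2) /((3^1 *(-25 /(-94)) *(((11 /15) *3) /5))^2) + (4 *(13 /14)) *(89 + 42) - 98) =793881 /1728448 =0.46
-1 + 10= 9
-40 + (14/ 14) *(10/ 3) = -110/ 3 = -36.67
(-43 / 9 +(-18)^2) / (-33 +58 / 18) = -10.72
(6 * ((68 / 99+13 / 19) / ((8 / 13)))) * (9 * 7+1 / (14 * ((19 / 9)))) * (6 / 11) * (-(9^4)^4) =-1041670127383715332661769 / 1223068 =-851686191923683174.33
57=57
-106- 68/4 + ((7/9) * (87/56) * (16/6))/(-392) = -433973/3528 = -123.01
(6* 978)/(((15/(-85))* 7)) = -33252/7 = -4750.29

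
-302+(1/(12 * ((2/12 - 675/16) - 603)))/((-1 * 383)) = -3581135022/11858063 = -302.00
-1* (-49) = 49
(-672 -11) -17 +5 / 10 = -1399 / 2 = -699.50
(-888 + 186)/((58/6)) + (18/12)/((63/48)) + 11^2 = 10053/203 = 49.52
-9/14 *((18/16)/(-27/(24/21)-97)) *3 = 243/13510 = 0.02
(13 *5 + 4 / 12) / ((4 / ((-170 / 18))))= -4165 / 27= -154.26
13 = 13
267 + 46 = 313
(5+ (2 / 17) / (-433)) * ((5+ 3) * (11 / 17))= 3238664 / 125137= 25.88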